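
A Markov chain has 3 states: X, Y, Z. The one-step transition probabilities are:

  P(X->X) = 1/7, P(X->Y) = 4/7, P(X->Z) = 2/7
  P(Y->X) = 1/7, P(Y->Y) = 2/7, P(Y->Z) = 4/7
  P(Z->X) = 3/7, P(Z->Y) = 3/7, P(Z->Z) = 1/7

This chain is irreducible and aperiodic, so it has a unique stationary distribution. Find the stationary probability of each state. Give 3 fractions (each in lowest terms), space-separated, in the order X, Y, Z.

Answer: 9/37 15/37 13/37

Derivation:
The stationary distribution satisfies pi = pi * P, i.e.:
  pi_X = 1/7*pi_X + 1/7*pi_Y + 3/7*pi_Z
  pi_Y = 4/7*pi_X + 2/7*pi_Y + 3/7*pi_Z
  pi_Z = 2/7*pi_X + 4/7*pi_Y + 1/7*pi_Z
with normalization: pi_X + pi_Y + pi_Z = 1.

Using the first 2 balance equations plus normalization, the linear system A*pi = b is:
  [-6/7, 1/7, 3/7] . pi = 0
  [4/7, -5/7, 3/7] . pi = 0
  [1, 1, 1] . pi = 1

Solving yields:
  pi_X = 9/37
  pi_Y = 15/37
  pi_Z = 13/37

Verification (pi * P):
  9/37*1/7 + 15/37*1/7 + 13/37*3/7 = 9/37 = pi_X  (ok)
  9/37*4/7 + 15/37*2/7 + 13/37*3/7 = 15/37 = pi_Y  (ok)
  9/37*2/7 + 15/37*4/7 + 13/37*1/7 = 13/37 = pi_Z  (ok)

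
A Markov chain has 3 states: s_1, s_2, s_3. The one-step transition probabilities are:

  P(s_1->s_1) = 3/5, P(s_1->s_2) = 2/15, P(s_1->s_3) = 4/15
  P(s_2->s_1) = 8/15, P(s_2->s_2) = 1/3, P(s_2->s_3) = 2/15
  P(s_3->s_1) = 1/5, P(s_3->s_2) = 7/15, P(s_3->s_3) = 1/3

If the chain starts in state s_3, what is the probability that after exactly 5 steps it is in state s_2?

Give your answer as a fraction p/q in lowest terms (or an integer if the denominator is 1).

Answer: 204047/759375

Derivation:
Computing P^5 by repeated multiplication:
P^1 =
  s_1: [3/5, 2/15, 4/15]
  s_2: [8/15, 1/3, 2/15]
  s_3: [1/5, 7/15, 1/3]
P^2 =
  s_1: [109/225, 56/225, 4/15]
  s_2: [118/225, 11/45, 52/225]
  s_3: [98/225, 76/225, 17/75]
P^3 =
  s_1: [1609/3375, 34/125, 848/3375]
  s_2: [1658/3375, 7/27, 842/3375]
  s_3: [1643/3375, 311/1125, 799/3375]
P^4 =
  s_1: [8123/16875, 13744/50625, 12512/50625]
  s_2: [24448/50625, 2717/10125, 12592/50625]
  s_3: [8216/16875, 13544/50625, 12433/50625]
P^5 =
  s_1: [366809/759375, 205042/759375, 20836/84375]
  s_2: [366488/759375, 40993/151875, 187922/759375]
  s_3: [367483/759375, 204047/759375, 12523/50625]

(P^5)[s_3 -> s_2] = 204047/759375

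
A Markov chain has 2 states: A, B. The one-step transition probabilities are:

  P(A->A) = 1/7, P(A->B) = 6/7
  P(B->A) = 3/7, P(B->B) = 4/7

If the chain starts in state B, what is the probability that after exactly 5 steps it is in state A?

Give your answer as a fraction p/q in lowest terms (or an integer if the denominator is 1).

Answer: 5613/16807

Derivation:
Computing P^5 by repeated multiplication:
P^1 =
  A: [1/7, 6/7]
  B: [3/7, 4/7]
P^2 =
  A: [19/49, 30/49]
  B: [15/49, 34/49]
P^3 =
  A: [109/343, 234/343]
  B: [117/343, 226/343]
P^4 =
  A: [811/2401, 1590/2401]
  B: [795/2401, 1606/2401]
P^5 =
  A: [5581/16807, 11226/16807]
  B: [5613/16807, 11194/16807]

(P^5)[B -> A] = 5613/16807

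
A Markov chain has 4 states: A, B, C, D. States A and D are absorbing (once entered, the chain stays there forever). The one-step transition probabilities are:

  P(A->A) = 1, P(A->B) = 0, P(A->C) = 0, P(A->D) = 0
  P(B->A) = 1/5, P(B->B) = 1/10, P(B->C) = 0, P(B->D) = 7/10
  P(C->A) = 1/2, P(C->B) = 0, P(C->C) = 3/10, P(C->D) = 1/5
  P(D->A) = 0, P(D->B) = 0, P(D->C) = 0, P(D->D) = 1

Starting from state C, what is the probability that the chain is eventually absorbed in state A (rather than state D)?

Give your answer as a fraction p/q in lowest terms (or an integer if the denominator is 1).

Let a_i = P(absorbed in A | start in state i).
Boundary conditions: a_A = 1, a_D = 0.
For each transient state i, a_i = sum_j P(i->j) * a_j:
  a_B = 1/5*a_A + 1/10*a_B + 0*a_C + 7/10*a_D
  a_C = 1/2*a_A + 0*a_B + 3/10*a_C + 1/5*a_D

Substituting a_A = 1 and a_D = 0, rearrange to (I - Q) a = r where r[i] = P(i -> A):
  [9/10, 0] . (a_B, a_C) = 1/5
  [0, 7/10] . (a_B, a_C) = 1/2

Solving yields:
  a_B = 2/9
  a_C = 5/7

Starting state is C, so the absorption probability is a_C = 5/7.

Answer: 5/7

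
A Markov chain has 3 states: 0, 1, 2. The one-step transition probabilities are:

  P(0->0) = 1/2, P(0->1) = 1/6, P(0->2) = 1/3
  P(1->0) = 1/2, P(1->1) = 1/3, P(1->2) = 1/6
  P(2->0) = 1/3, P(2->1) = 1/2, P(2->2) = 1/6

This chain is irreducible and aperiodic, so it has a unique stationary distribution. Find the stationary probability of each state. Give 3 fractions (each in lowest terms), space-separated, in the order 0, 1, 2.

Answer: 17/37 11/37 9/37

Derivation:
The stationary distribution satisfies pi = pi * P, i.e.:
  pi_0 = 1/2*pi_0 + 1/2*pi_1 + 1/3*pi_2
  pi_1 = 1/6*pi_0 + 1/3*pi_1 + 1/2*pi_2
  pi_2 = 1/3*pi_0 + 1/6*pi_1 + 1/6*pi_2
with normalization: pi_0 + pi_1 + pi_2 = 1.

Using the first 2 balance equations plus normalization, the linear system A*pi = b is:
  [-1/2, 1/2, 1/3] . pi = 0
  [1/6, -2/3, 1/2] . pi = 0
  [1, 1, 1] . pi = 1

Solving yields:
  pi_0 = 17/37
  pi_1 = 11/37
  pi_2 = 9/37

Verification (pi * P):
  17/37*1/2 + 11/37*1/2 + 9/37*1/3 = 17/37 = pi_0  (ok)
  17/37*1/6 + 11/37*1/3 + 9/37*1/2 = 11/37 = pi_1  (ok)
  17/37*1/3 + 11/37*1/6 + 9/37*1/6 = 9/37 = pi_2  (ok)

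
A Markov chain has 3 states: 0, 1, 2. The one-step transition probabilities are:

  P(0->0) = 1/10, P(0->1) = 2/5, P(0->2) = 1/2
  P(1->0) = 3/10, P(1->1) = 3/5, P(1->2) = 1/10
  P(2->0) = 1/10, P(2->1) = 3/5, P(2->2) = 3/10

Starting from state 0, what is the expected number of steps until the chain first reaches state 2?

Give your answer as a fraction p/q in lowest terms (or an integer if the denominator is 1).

Answer: 10/3

Derivation:
Let h_i = expected steps to first reach 2 from state i.
Boundary: h_2 = 0.
First-step equations for the other states:
  h_0 = 1 + 1/10*h_0 + 2/5*h_1 + 1/2*h_2
  h_1 = 1 + 3/10*h_0 + 3/5*h_1 + 1/10*h_2

Substituting h_2 = 0 and rearranging gives the linear system (I - Q) h = 1:
  [9/10, -2/5] . (h_0, h_1) = 1
  [-3/10, 2/5] . (h_0, h_1) = 1

Solving yields:
  h_0 = 10/3
  h_1 = 5

Starting state is 0, so the expected hitting time is h_0 = 10/3.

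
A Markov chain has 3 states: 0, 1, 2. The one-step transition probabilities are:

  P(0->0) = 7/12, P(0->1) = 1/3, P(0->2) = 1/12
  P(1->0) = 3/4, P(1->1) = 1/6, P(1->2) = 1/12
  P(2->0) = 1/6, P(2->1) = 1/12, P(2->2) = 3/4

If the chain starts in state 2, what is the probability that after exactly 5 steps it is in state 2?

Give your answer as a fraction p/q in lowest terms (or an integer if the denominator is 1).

Computing P^5 by repeated multiplication:
P^1 =
  0: [7/12, 1/3, 1/12]
  1: [3/4, 1/6, 1/12]
  2: [1/6, 1/12, 3/4]
P^2 =
  0: [29/48, 37/144, 5/36]
  1: [83/144, 41/144, 5/36]
  2: [41/144, 19/144, 7/12]
P^3 =
  0: [491/864, 221/864, 19/108]
  1: [55/96, 217/864, 19/108]
  2: [313/864, 143/864, 17/36]
P^4 =
  0: [955/1728, 1279/5184, 65/324]
  1: [2861/5184, 1283/5184, 65/324]
  2: [2147/5184, 973/5184, 43/108]
P^5 =
  0: [16823/31104, 7529/31104, 211/972]
  1: [5609/10368, 7525/31104, 211/972]
  2: [13957/31104, 6299/31104, 113/324]

(P^5)[2 -> 2] = 113/324

Answer: 113/324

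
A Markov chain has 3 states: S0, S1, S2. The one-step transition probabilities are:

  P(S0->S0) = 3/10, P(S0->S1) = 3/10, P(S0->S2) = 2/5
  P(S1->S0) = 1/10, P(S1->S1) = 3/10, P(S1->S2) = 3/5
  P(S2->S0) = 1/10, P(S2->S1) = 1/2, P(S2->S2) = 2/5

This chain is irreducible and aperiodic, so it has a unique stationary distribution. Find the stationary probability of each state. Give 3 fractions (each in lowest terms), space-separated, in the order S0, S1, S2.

The stationary distribution satisfies pi = pi * P, i.e.:
  pi_S0 = 3/10*pi_S0 + 1/10*pi_S1 + 1/10*pi_S2
  pi_S1 = 3/10*pi_S0 + 3/10*pi_S1 + 1/2*pi_S2
  pi_S2 = 2/5*pi_S0 + 3/5*pi_S1 + 2/5*pi_S2
with normalization: pi_S0 + pi_S1 + pi_S2 = 1.

Using the first 2 balance equations plus normalization, the linear system A*pi = b is:
  [-7/10, 1/10, 1/10] . pi = 0
  [3/10, -7/10, 1/2] . pi = 0
  [1, 1, 1] . pi = 1

Solving yields:
  pi_S0 = 1/8
  pi_S1 = 19/48
  pi_S2 = 23/48

Verification (pi * P):
  1/8*3/10 + 19/48*1/10 + 23/48*1/10 = 1/8 = pi_S0  (ok)
  1/8*3/10 + 19/48*3/10 + 23/48*1/2 = 19/48 = pi_S1  (ok)
  1/8*2/5 + 19/48*3/5 + 23/48*2/5 = 23/48 = pi_S2  (ok)

Answer: 1/8 19/48 23/48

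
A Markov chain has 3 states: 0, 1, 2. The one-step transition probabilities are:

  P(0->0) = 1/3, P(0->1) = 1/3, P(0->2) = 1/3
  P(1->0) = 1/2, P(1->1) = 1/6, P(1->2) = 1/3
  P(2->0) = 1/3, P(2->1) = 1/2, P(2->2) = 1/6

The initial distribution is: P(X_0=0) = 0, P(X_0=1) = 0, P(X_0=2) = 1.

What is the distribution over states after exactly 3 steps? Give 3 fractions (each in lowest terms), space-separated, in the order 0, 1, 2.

Answer: 41/108 73/216 61/216

Derivation:
Propagating the distribution step by step (d_{t+1} = d_t * P):
d_0 = (0=0, 1=0, 2=1)
  d_1[0] = 0*1/3 + 0*1/2 + 1*1/3 = 1/3
  d_1[1] = 0*1/3 + 0*1/6 + 1*1/2 = 1/2
  d_1[2] = 0*1/3 + 0*1/3 + 1*1/6 = 1/6
d_1 = (0=1/3, 1=1/2, 2=1/6)
  d_2[0] = 1/3*1/3 + 1/2*1/2 + 1/6*1/3 = 5/12
  d_2[1] = 1/3*1/3 + 1/2*1/6 + 1/6*1/2 = 5/18
  d_2[2] = 1/3*1/3 + 1/2*1/3 + 1/6*1/6 = 11/36
d_2 = (0=5/12, 1=5/18, 2=11/36)
  d_3[0] = 5/12*1/3 + 5/18*1/2 + 11/36*1/3 = 41/108
  d_3[1] = 5/12*1/3 + 5/18*1/6 + 11/36*1/2 = 73/216
  d_3[2] = 5/12*1/3 + 5/18*1/3 + 11/36*1/6 = 61/216
d_3 = (0=41/108, 1=73/216, 2=61/216)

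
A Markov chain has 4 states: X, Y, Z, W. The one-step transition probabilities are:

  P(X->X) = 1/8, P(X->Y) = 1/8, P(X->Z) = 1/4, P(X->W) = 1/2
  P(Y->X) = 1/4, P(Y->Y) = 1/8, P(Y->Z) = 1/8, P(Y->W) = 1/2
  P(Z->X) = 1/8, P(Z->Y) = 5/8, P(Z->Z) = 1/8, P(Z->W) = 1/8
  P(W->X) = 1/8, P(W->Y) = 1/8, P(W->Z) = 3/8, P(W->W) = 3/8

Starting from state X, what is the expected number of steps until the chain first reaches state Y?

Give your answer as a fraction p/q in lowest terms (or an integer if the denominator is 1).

Answer: 168/43

Derivation:
Let h_i = expected steps to first reach Y from state i.
Boundary: h_Y = 0.
First-step equations for the other states:
  h_X = 1 + 1/8*h_X + 1/8*h_Y + 1/4*h_Z + 1/2*h_W
  h_Z = 1 + 1/8*h_X + 5/8*h_Y + 1/8*h_Z + 1/8*h_W
  h_W = 1 + 1/8*h_X + 1/8*h_Y + 3/8*h_Z + 3/8*h_W

Substituting h_Y = 0 and rearranging gives the linear system (I - Q) h = 1:
  [7/8, -1/4, -1/2] . (h_X, h_Z, h_W) = 1
  [-1/8, 7/8, -1/8] . (h_X, h_Z, h_W) = 1
  [-1/8, -3/8, 5/8] . (h_X, h_Z, h_W) = 1

Solving yields:
  h_X = 168/43
  h_Z = 96/43
  h_W = 160/43

Starting state is X, so the expected hitting time is h_X = 168/43.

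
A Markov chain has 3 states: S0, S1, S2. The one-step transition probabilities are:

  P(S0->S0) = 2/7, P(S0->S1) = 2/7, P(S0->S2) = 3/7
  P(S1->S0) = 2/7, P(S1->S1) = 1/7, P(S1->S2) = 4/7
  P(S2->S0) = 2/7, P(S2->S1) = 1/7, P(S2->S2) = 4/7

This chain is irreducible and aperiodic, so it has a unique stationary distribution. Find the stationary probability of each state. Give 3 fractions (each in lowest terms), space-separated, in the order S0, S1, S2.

The stationary distribution satisfies pi = pi * P, i.e.:
  pi_S0 = 2/7*pi_S0 + 2/7*pi_S1 + 2/7*pi_S2
  pi_S1 = 2/7*pi_S0 + 1/7*pi_S1 + 1/7*pi_S2
  pi_S2 = 3/7*pi_S0 + 4/7*pi_S1 + 4/7*pi_S2
with normalization: pi_S0 + pi_S1 + pi_S2 = 1.

Using the first 2 balance equations plus normalization, the linear system A*pi = b is:
  [-5/7, 2/7, 2/7] . pi = 0
  [2/7, -6/7, 1/7] . pi = 0
  [1, 1, 1] . pi = 1

Solving yields:
  pi_S0 = 2/7
  pi_S1 = 9/49
  pi_S2 = 26/49

Verification (pi * P):
  2/7*2/7 + 9/49*2/7 + 26/49*2/7 = 2/7 = pi_S0  (ok)
  2/7*2/7 + 9/49*1/7 + 26/49*1/7 = 9/49 = pi_S1  (ok)
  2/7*3/7 + 9/49*4/7 + 26/49*4/7 = 26/49 = pi_S2  (ok)

Answer: 2/7 9/49 26/49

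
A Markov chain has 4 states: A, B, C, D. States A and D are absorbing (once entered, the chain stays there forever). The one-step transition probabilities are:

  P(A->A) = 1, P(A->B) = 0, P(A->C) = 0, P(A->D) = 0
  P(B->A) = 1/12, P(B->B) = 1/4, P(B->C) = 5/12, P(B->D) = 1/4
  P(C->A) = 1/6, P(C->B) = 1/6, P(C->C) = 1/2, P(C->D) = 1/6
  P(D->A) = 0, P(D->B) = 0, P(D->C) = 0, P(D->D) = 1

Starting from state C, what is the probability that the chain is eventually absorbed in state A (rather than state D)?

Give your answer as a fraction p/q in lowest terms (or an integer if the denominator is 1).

Answer: 5/11

Derivation:
Let a_i = P(absorbed in A | start in state i).
Boundary conditions: a_A = 1, a_D = 0.
For each transient state i, a_i = sum_j P(i->j) * a_j:
  a_B = 1/12*a_A + 1/4*a_B + 5/12*a_C + 1/4*a_D
  a_C = 1/6*a_A + 1/6*a_B + 1/2*a_C + 1/6*a_D

Substituting a_A = 1 and a_D = 0, rearrange to (I - Q) a = r where r[i] = P(i -> A):
  [3/4, -5/12] . (a_B, a_C) = 1/12
  [-1/6, 1/2] . (a_B, a_C) = 1/6

Solving yields:
  a_B = 4/11
  a_C = 5/11

Starting state is C, so the absorption probability is a_C = 5/11.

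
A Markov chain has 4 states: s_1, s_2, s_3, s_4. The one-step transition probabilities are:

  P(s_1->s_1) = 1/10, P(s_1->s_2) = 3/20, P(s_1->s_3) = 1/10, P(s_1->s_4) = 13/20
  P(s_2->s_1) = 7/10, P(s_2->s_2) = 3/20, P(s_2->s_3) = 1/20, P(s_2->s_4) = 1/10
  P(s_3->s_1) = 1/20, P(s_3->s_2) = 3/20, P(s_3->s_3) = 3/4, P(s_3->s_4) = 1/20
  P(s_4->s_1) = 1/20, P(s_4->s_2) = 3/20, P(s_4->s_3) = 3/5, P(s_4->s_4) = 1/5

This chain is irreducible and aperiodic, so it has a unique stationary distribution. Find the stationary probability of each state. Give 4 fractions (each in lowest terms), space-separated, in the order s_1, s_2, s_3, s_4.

Answer: 59/380 3/20 3343/6460 229/1292

Derivation:
The stationary distribution satisfies pi = pi * P, i.e.:
  pi_s_1 = 1/10*pi_s_1 + 7/10*pi_s_2 + 1/20*pi_s_3 + 1/20*pi_s_4
  pi_s_2 = 3/20*pi_s_1 + 3/20*pi_s_2 + 3/20*pi_s_3 + 3/20*pi_s_4
  pi_s_3 = 1/10*pi_s_1 + 1/20*pi_s_2 + 3/4*pi_s_3 + 3/5*pi_s_4
  pi_s_4 = 13/20*pi_s_1 + 1/10*pi_s_2 + 1/20*pi_s_3 + 1/5*pi_s_4
with normalization: pi_s_1 + pi_s_2 + pi_s_3 + pi_s_4 = 1.

Using the first 3 balance equations plus normalization, the linear system A*pi = b is:
  [-9/10, 7/10, 1/20, 1/20] . pi = 0
  [3/20, -17/20, 3/20, 3/20] . pi = 0
  [1/10, 1/20, -1/4, 3/5] . pi = 0
  [1, 1, 1, 1] . pi = 1

Solving yields:
  pi_s_1 = 59/380
  pi_s_2 = 3/20
  pi_s_3 = 3343/6460
  pi_s_4 = 229/1292

Verification (pi * P):
  59/380*1/10 + 3/20*7/10 + 3343/6460*1/20 + 229/1292*1/20 = 59/380 = pi_s_1  (ok)
  59/380*3/20 + 3/20*3/20 + 3343/6460*3/20 + 229/1292*3/20 = 3/20 = pi_s_2  (ok)
  59/380*1/10 + 3/20*1/20 + 3343/6460*3/4 + 229/1292*3/5 = 3343/6460 = pi_s_3  (ok)
  59/380*13/20 + 3/20*1/10 + 3343/6460*1/20 + 229/1292*1/5 = 229/1292 = pi_s_4  (ok)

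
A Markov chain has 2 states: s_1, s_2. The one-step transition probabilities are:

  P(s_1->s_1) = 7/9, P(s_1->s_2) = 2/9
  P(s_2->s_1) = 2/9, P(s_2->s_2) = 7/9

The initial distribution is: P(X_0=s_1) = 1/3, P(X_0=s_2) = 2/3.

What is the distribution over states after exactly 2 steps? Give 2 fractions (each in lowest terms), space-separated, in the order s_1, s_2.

Propagating the distribution step by step (d_{t+1} = d_t * P):
d_0 = (s_1=1/3, s_2=2/3)
  d_1[s_1] = 1/3*7/9 + 2/3*2/9 = 11/27
  d_1[s_2] = 1/3*2/9 + 2/3*7/9 = 16/27
d_1 = (s_1=11/27, s_2=16/27)
  d_2[s_1] = 11/27*7/9 + 16/27*2/9 = 109/243
  d_2[s_2] = 11/27*2/9 + 16/27*7/9 = 134/243
d_2 = (s_1=109/243, s_2=134/243)

Answer: 109/243 134/243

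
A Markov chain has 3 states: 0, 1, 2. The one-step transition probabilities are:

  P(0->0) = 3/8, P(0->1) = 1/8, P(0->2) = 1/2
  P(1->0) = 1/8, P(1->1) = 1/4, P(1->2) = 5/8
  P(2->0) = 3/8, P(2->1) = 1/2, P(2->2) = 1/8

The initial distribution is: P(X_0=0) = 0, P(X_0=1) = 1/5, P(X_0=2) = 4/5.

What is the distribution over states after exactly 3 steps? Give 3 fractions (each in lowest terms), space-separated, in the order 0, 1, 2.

Propagating the distribution step by step (d_{t+1} = d_t * P):
d_0 = (0=0, 1=1/5, 2=4/5)
  d_1[0] = 0*3/8 + 1/5*1/8 + 4/5*3/8 = 13/40
  d_1[1] = 0*1/8 + 1/5*1/4 + 4/5*1/2 = 9/20
  d_1[2] = 0*1/2 + 1/5*5/8 + 4/5*1/8 = 9/40
d_1 = (0=13/40, 1=9/20, 2=9/40)
  d_2[0] = 13/40*3/8 + 9/20*1/8 + 9/40*3/8 = 21/80
  d_2[1] = 13/40*1/8 + 9/20*1/4 + 9/40*1/2 = 17/64
  d_2[2] = 13/40*1/2 + 9/20*5/8 + 9/40*1/8 = 151/320
d_2 = (0=21/80, 1=17/64, 2=151/320)
  d_3[0] = 21/80*3/8 + 17/64*1/8 + 151/320*3/8 = 79/256
  d_3[1] = 21/80*1/8 + 17/64*1/4 + 151/320*1/2 = 429/1280
  d_3[2] = 21/80*1/2 + 17/64*5/8 + 151/320*1/8 = 57/160
d_3 = (0=79/256, 1=429/1280, 2=57/160)

Answer: 79/256 429/1280 57/160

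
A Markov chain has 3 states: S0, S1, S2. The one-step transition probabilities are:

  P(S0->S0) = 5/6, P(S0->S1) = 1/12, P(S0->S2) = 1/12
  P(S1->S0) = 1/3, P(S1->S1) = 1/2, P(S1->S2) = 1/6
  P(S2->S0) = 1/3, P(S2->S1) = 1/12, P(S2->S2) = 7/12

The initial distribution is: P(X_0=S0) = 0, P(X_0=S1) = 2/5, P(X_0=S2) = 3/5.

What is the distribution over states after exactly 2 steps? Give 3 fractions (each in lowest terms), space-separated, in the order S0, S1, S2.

Answer: 1/2 3/16 5/16

Derivation:
Propagating the distribution step by step (d_{t+1} = d_t * P):
d_0 = (S0=0, S1=2/5, S2=3/5)
  d_1[S0] = 0*5/6 + 2/5*1/3 + 3/5*1/3 = 1/3
  d_1[S1] = 0*1/12 + 2/5*1/2 + 3/5*1/12 = 1/4
  d_1[S2] = 0*1/12 + 2/5*1/6 + 3/5*7/12 = 5/12
d_1 = (S0=1/3, S1=1/4, S2=5/12)
  d_2[S0] = 1/3*5/6 + 1/4*1/3 + 5/12*1/3 = 1/2
  d_2[S1] = 1/3*1/12 + 1/4*1/2 + 5/12*1/12 = 3/16
  d_2[S2] = 1/3*1/12 + 1/4*1/6 + 5/12*7/12 = 5/16
d_2 = (S0=1/2, S1=3/16, S2=5/16)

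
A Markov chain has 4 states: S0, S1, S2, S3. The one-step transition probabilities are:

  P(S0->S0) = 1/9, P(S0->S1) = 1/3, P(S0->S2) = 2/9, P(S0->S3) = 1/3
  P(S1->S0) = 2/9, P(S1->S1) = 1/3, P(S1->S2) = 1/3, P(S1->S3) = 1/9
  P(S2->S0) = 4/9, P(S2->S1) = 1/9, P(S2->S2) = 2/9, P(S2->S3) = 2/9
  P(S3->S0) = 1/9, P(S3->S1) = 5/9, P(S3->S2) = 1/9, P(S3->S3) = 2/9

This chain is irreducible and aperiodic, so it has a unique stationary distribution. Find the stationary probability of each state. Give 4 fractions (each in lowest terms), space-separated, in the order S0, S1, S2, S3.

Answer: 195/863 283/863 203/863 182/863

Derivation:
The stationary distribution satisfies pi = pi * P, i.e.:
  pi_S0 = 1/9*pi_S0 + 2/9*pi_S1 + 4/9*pi_S2 + 1/9*pi_S3
  pi_S1 = 1/3*pi_S0 + 1/3*pi_S1 + 1/9*pi_S2 + 5/9*pi_S3
  pi_S2 = 2/9*pi_S0 + 1/3*pi_S1 + 2/9*pi_S2 + 1/9*pi_S3
  pi_S3 = 1/3*pi_S0 + 1/9*pi_S1 + 2/9*pi_S2 + 2/9*pi_S3
with normalization: pi_S0 + pi_S1 + pi_S2 + pi_S3 = 1.

Using the first 3 balance equations plus normalization, the linear system A*pi = b is:
  [-8/9, 2/9, 4/9, 1/9] . pi = 0
  [1/3, -2/3, 1/9, 5/9] . pi = 0
  [2/9, 1/3, -7/9, 1/9] . pi = 0
  [1, 1, 1, 1] . pi = 1

Solving yields:
  pi_S0 = 195/863
  pi_S1 = 283/863
  pi_S2 = 203/863
  pi_S3 = 182/863

Verification (pi * P):
  195/863*1/9 + 283/863*2/9 + 203/863*4/9 + 182/863*1/9 = 195/863 = pi_S0  (ok)
  195/863*1/3 + 283/863*1/3 + 203/863*1/9 + 182/863*5/9 = 283/863 = pi_S1  (ok)
  195/863*2/9 + 283/863*1/3 + 203/863*2/9 + 182/863*1/9 = 203/863 = pi_S2  (ok)
  195/863*1/3 + 283/863*1/9 + 203/863*2/9 + 182/863*2/9 = 182/863 = pi_S3  (ok)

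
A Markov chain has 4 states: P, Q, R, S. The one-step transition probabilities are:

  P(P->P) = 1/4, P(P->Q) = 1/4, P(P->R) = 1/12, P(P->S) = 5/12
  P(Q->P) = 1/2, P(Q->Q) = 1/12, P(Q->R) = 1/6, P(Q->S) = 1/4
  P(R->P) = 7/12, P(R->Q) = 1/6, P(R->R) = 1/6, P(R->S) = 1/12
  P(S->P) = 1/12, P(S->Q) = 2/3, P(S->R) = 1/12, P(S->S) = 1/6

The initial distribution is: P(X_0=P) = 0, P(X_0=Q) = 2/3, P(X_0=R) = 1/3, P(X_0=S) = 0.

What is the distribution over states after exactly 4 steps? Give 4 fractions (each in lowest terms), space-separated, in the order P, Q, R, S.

Answer: 2243/6912 2297/7776 3709/31104 601/2304

Derivation:
Propagating the distribution step by step (d_{t+1} = d_t * P):
d_0 = (P=0, Q=2/3, R=1/3, S=0)
  d_1[P] = 0*1/4 + 2/3*1/2 + 1/3*7/12 + 0*1/12 = 19/36
  d_1[Q] = 0*1/4 + 2/3*1/12 + 1/3*1/6 + 0*2/3 = 1/9
  d_1[R] = 0*1/12 + 2/3*1/6 + 1/3*1/6 + 0*1/12 = 1/6
  d_1[S] = 0*5/12 + 2/3*1/4 + 1/3*1/12 + 0*1/6 = 7/36
d_1 = (P=19/36, Q=1/9, R=1/6, S=7/36)
  d_2[P] = 19/36*1/4 + 1/9*1/2 + 1/6*7/12 + 7/36*1/12 = 65/216
  d_2[Q] = 19/36*1/4 + 1/9*1/12 + 1/6*1/6 + 7/36*2/3 = 43/144
  d_2[R] = 19/36*1/12 + 1/9*1/6 + 1/6*1/6 + 7/36*1/12 = 23/216
  d_2[S] = 19/36*5/12 + 1/9*1/4 + 1/6*1/12 + 7/36*1/6 = 127/432
d_2 = (P=65/216, Q=43/144, R=23/216, S=127/432)
  d_3[P] = 65/216*1/4 + 43/144*1/2 + 23/216*7/12 + 127/432*1/12 = 1613/5184
  d_3[Q] = 65/216*1/4 + 43/144*1/12 + 23/216*1/6 + 127/432*2/3 = 1627/5184
  d_3[R] = 65/216*1/12 + 43/144*1/6 + 23/216*1/6 + 127/432*1/12 = 607/5184
  d_3[S] = 65/216*5/12 + 43/144*1/4 + 23/216*1/12 + 127/432*1/6 = 1337/5184
d_3 = (P=1613/5184, Q=1627/5184, R=607/5184, S=1337/5184)
  d_4[P] = 1613/5184*1/4 + 1627/5184*1/2 + 607/5184*7/12 + 1337/5184*1/12 = 2243/6912
  d_4[Q] = 1613/5184*1/4 + 1627/5184*1/12 + 607/5184*1/6 + 1337/5184*2/3 = 2297/7776
  d_4[R] = 1613/5184*1/12 + 1627/5184*1/6 + 607/5184*1/6 + 1337/5184*1/12 = 3709/31104
  d_4[S] = 1613/5184*5/12 + 1627/5184*1/4 + 607/5184*1/12 + 1337/5184*1/6 = 601/2304
d_4 = (P=2243/6912, Q=2297/7776, R=3709/31104, S=601/2304)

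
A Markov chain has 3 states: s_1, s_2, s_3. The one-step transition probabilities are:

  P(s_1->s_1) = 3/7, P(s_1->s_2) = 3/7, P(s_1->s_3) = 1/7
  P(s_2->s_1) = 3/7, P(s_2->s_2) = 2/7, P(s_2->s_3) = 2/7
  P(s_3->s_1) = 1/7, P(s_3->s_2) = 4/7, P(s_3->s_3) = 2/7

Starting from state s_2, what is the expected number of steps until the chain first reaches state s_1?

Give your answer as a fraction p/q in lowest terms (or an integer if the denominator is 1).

Answer: 49/17

Derivation:
Let h_i = expected steps to first reach s_1 from state i.
Boundary: h_s_1 = 0.
First-step equations for the other states:
  h_s_2 = 1 + 3/7*h_s_1 + 2/7*h_s_2 + 2/7*h_s_3
  h_s_3 = 1 + 1/7*h_s_1 + 4/7*h_s_2 + 2/7*h_s_3

Substituting h_s_1 = 0 and rearranging gives the linear system (I - Q) h = 1:
  [5/7, -2/7] . (h_s_2, h_s_3) = 1
  [-4/7, 5/7] . (h_s_2, h_s_3) = 1

Solving yields:
  h_s_2 = 49/17
  h_s_3 = 63/17

Starting state is s_2, so the expected hitting time is h_s_2 = 49/17.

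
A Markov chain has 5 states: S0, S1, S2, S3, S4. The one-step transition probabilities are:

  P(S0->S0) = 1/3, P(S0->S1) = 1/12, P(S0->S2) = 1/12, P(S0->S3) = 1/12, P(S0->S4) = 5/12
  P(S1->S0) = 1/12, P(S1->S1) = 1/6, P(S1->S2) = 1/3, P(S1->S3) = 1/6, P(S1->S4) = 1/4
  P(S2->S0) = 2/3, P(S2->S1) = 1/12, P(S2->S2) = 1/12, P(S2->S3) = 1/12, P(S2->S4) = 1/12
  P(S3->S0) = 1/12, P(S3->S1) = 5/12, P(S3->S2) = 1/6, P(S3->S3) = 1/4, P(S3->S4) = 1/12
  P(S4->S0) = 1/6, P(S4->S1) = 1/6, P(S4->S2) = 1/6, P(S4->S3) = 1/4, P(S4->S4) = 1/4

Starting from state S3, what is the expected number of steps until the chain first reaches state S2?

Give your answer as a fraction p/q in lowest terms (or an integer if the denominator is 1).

Answer: 16224/3217

Derivation:
Let h_i = expected steps to first reach S2 from state i.
Boundary: h_S2 = 0.
First-step equations for the other states:
  h_S0 = 1 + 1/3*h_S0 + 1/12*h_S1 + 1/12*h_S2 + 1/12*h_S3 + 5/12*h_S4
  h_S1 = 1 + 1/12*h_S0 + 1/6*h_S1 + 1/3*h_S2 + 1/6*h_S3 + 1/4*h_S4
  h_S3 = 1 + 1/12*h_S0 + 5/12*h_S1 + 1/6*h_S2 + 1/4*h_S3 + 1/12*h_S4
  h_S4 = 1 + 1/6*h_S0 + 1/6*h_S1 + 1/6*h_S2 + 1/4*h_S3 + 1/4*h_S4

Substituting h_S2 = 0 and rearranging gives the linear system (I - Q) h = 1:
  [2/3, -1/12, -1/12, -5/12] . (h_S0, h_S1, h_S3, h_S4) = 1
  [-1/12, 5/6, -1/6, -1/4] . (h_S0, h_S1, h_S3, h_S4) = 1
  [-1/12, -5/12, 3/4, -1/12] . (h_S0, h_S1, h_S3, h_S4) = 1
  [-1/6, -1/6, -1/4, 3/4] . (h_S0, h_S1, h_S3, h_S4) = 1

Solving yields:
  h_S0 = 19344/3217
  h_S1 = 14184/3217
  h_S3 = 16224/3217
  h_S4 = 17148/3217

Starting state is S3, so the expected hitting time is h_S3 = 16224/3217.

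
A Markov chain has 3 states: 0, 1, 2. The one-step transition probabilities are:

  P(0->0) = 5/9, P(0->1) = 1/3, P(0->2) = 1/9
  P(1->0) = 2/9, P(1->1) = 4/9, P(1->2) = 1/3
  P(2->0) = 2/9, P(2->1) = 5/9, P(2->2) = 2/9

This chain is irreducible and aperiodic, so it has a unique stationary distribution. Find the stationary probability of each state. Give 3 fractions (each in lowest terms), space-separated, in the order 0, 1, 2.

The stationary distribution satisfies pi = pi * P, i.e.:
  pi_0 = 5/9*pi_0 + 2/9*pi_1 + 2/9*pi_2
  pi_1 = 1/3*pi_0 + 4/9*pi_1 + 5/9*pi_2
  pi_2 = 1/9*pi_0 + 1/3*pi_1 + 2/9*pi_2
with normalization: pi_0 + pi_1 + pi_2 = 1.

Using the first 2 balance equations plus normalization, the linear system A*pi = b is:
  [-4/9, 2/9, 2/9] . pi = 0
  [1/3, -5/9, 5/9] . pi = 0
  [1, 1, 1] . pi = 1

Solving yields:
  pi_0 = 1/3
  pi_1 = 13/30
  pi_2 = 7/30

Verification (pi * P):
  1/3*5/9 + 13/30*2/9 + 7/30*2/9 = 1/3 = pi_0  (ok)
  1/3*1/3 + 13/30*4/9 + 7/30*5/9 = 13/30 = pi_1  (ok)
  1/3*1/9 + 13/30*1/3 + 7/30*2/9 = 7/30 = pi_2  (ok)

Answer: 1/3 13/30 7/30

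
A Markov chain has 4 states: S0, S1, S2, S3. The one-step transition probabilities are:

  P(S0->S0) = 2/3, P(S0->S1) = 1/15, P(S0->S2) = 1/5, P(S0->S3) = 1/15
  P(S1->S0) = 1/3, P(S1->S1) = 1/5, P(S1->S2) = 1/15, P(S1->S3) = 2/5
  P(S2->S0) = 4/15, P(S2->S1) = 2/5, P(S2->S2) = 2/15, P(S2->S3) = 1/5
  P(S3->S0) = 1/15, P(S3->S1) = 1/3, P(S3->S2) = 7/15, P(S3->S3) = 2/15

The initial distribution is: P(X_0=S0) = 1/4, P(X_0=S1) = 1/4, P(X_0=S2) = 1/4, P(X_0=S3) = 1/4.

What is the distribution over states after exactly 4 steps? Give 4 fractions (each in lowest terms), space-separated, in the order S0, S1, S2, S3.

Answer: 81457/202500 43183/202500 2779/13500 1447/8100

Derivation:
Propagating the distribution step by step (d_{t+1} = d_t * P):
d_0 = (S0=1/4, S1=1/4, S2=1/4, S3=1/4)
  d_1[S0] = 1/4*2/3 + 1/4*1/3 + 1/4*4/15 + 1/4*1/15 = 1/3
  d_1[S1] = 1/4*1/15 + 1/4*1/5 + 1/4*2/5 + 1/4*1/3 = 1/4
  d_1[S2] = 1/4*1/5 + 1/4*1/15 + 1/4*2/15 + 1/4*7/15 = 13/60
  d_1[S3] = 1/4*1/15 + 1/4*2/5 + 1/4*1/5 + 1/4*2/15 = 1/5
d_1 = (S0=1/3, S1=1/4, S2=13/60, S3=1/5)
  d_2[S0] = 1/3*2/3 + 1/4*1/3 + 13/60*4/15 + 1/5*1/15 = 113/300
  d_2[S1] = 1/3*1/15 + 1/4*1/5 + 13/60*2/5 + 1/5*1/3 = 203/900
  d_2[S2] = 1/3*1/5 + 1/4*1/15 + 13/60*2/15 + 1/5*7/15 = 37/180
  d_2[S3] = 1/3*1/15 + 1/4*2/5 + 13/60*1/5 + 1/5*2/15 = 173/900
d_2 = (S0=113/300, S1=203/900, S2=37/180, S3=173/900)
  d_3[S0] = 113/300*2/3 + 203/900*1/3 + 37/180*4/15 + 173/900*1/15 = 2659/6750
  d_3[S1] = 113/300*1/15 + 203/900*1/5 + 37/180*2/5 + 173/900*1/3 = 2923/13500
  d_3[S2] = 113/300*1/5 + 203/900*1/15 + 37/180*2/15 + 173/900*7/15 = 2801/13500
  d_3[S3] = 113/300*1/15 + 203/900*2/5 + 37/180*1/5 + 173/900*2/15 = 1229/6750
d_3 = (S0=2659/6750, S1=2923/13500, S2=2801/13500, S3=1229/6750)
  d_4[S0] = 2659/6750*2/3 + 2923/13500*1/3 + 2801/13500*4/15 + 1229/6750*1/15 = 81457/202500
  d_4[S1] = 2659/6750*1/15 + 2923/13500*1/5 + 2801/13500*2/5 + 1229/6750*1/3 = 43183/202500
  d_4[S2] = 2659/6750*1/5 + 2923/13500*1/15 + 2801/13500*2/15 + 1229/6750*7/15 = 2779/13500
  d_4[S3] = 2659/6750*1/15 + 2923/13500*2/5 + 2801/13500*1/5 + 1229/6750*2/15 = 1447/8100
d_4 = (S0=81457/202500, S1=43183/202500, S2=2779/13500, S3=1447/8100)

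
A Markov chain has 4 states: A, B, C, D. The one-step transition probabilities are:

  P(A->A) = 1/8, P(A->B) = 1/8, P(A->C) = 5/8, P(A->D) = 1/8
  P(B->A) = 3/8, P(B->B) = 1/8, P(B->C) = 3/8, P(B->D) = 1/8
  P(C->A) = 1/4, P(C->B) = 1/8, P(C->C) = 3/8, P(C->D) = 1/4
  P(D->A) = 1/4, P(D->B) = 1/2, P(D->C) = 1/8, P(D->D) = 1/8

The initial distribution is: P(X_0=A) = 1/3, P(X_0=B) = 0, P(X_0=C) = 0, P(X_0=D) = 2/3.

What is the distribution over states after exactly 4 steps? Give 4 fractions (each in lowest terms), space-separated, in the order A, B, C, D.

Propagating the distribution step by step (d_{t+1} = d_t * P):
d_0 = (A=1/3, B=0, C=0, D=2/3)
  d_1[A] = 1/3*1/8 + 0*3/8 + 0*1/4 + 2/3*1/4 = 5/24
  d_1[B] = 1/3*1/8 + 0*1/8 + 0*1/8 + 2/3*1/2 = 3/8
  d_1[C] = 1/3*5/8 + 0*3/8 + 0*3/8 + 2/3*1/8 = 7/24
  d_1[D] = 1/3*1/8 + 0*1/8 + 0*1/4 + 2/3*1/8 = 1/8
d_1 = (A=5/24, B=3/8, C=7/24, D=1/8)
  d_2[A] = 5/24*1/8 + 3/8*3/8 + 7/24*1/4 + 1/8*1/4 = 13/48
  d_2[B] = 5/24*1/8 + 3/8*1/8 + 7/24*1/8 + 1/8*1/2 = 11/64
  d_2[C] = 5/24*5/8 + 3/8*3/8 + 7/24*3/8 + 1/8*1/8 = 19/48
  d_2[D] = 5/24*1/8 + 3/8*1/8 + 7/24*1/4 + 1/8*1/8 = 31/192
d_2 = (A=13/48, B=11/64, C=19/48, D=31/192)
  d_3[A] = 13/48*1/8 + 11/64*3/8 + 19/48*1/4 + 31/192*1/4 = 365/1536
  d_3[B] = 13/48*1/8 + 11/64*1/8 + 19/48*1/8 + 31/192*1/2 = 95/512
  d_3[C] = 13/48*5/8 + 11/64*3/8 + 19/48*3/8 + 31/192*1/8 = 103/256
  d_3[D] = 13/48*1/8 + 11/64*1/8 + 19/48*1/4 + 31/192*1/8 = 67/384
d_3 = (A=365/1536, B=95/512, C=103/256, D=67/384)
  d_4[A] = 365/1536*1/8 + 95/512*3/8 + 103/256*1/4 + 67/384*1/4 = 187/768
  d_4[B] = 365/1536*1/8 + 95/512*1/8 + 103/256*1/8 + 67/384*1/2 = 195/1024
  d_4[C] = 365/1536*5/8 + 95/512*3/8 + 103/256*3/8 + 67/384*1/8 = 2401/6144
  d_4[D] = 365/1536*1/8 + 95/512*1/8 + 103/256*1/4 + 67/384*1/8 = 359/2048
d_4 = (A=187/768, B=195/1024, C=2401/6144, D=359/2048)

Answer: 187/768 195/1024 2401/6144 359/2048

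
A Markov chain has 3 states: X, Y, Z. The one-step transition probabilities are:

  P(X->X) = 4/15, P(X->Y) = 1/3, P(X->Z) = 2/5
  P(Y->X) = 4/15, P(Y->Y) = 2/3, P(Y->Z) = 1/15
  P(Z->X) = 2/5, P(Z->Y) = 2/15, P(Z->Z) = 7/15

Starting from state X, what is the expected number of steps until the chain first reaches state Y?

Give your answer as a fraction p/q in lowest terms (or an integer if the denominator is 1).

Answer: 105/26

Derivation:
Let h_i = expected steps to first reach Y from state i.
Boundary: h_Y = 0.
First-step equations for the other states:
  h_X = 1 + 4/15*h_X + 1/3*h_Y + 2/5*h_Z
  h_Z = 1 + 2/5*h_X + 2/15*h_Y + 7/15*h_Z

Substituting h_Y = 0 and rearranging gives the linear system (I - Q) h = 1:
  [11/15, -2/5] . (h_X, h_Z) = 1
  [-2/5, 8/15] . (h_X, h_Z) = 1

Solving yields:
  h_X = 105/26
  h_Z = 255/52

Starting state is X, so the expected hitting time is h_X = 105/26.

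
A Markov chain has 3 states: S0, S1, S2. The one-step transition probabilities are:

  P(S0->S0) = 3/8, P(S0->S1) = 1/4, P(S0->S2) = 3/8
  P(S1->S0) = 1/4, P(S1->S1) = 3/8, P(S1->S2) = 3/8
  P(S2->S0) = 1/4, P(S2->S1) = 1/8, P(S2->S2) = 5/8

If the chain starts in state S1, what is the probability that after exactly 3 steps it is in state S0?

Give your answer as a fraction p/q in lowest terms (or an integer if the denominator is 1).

Answer: 73/256

Derivation:
Computing P^3 by repeated multiplication:
P^1 =
  S0: [3/8, 1/4, 3/8]
  S1: [1/4, 3/8, 3/8]
  S2: [1/4, 1/8, 5/8]
P^2 =
  S0: [19/64, 15/64, 15/32]
  S1: [9/32, 1/4, 15/32]
  S2: [9/32, 3/16, 17/32]
P^3 =
  S0: [147/512, 113/512, 63/128]
  S1: [73/256, 57/256, 63/128]
  S2: [73/256, 53/256, 65/128]

(P^3)[S1 -> S0] = 73/256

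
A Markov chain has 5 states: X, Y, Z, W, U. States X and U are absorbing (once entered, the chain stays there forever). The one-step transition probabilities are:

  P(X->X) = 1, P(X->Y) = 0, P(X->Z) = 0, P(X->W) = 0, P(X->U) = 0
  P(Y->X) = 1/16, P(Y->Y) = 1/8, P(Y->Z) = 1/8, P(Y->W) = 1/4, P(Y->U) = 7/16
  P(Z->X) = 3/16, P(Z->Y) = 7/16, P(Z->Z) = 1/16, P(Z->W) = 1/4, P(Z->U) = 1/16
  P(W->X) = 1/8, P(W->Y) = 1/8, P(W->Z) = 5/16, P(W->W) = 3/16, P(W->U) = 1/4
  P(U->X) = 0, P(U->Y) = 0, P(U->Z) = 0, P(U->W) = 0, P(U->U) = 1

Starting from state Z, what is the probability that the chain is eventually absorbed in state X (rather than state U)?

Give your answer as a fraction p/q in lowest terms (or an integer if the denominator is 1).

Let a_i = P(absorbed in X | start in state i).
Boundary conditions: a_X = 1, a_U = 0.
For each transient state i, a_i = sum_j P(i->j) * a_j:
  a_Y = 1/16*a_X + 1/8*a_Y + 1/8*a_Z + 1/4*a_W + 7/16*a_U
  a_Z = 3/16*a_X + 7/16*a_Y + 1/16*a_Z + 1/4*a_W + 1/16*a_U
  a_W = 1/8*a_X + 1/8*a_Y + 5/16*a_Z + 3/16*a_W + 1/4*a_U

Substituting a_X = 1 and a_U = 0, rearrange to (I - Q) a = r where r[i] = P(i -> X):
  [7/8, -1/8, -1/4] . (a_Y, a_Z, a_W) = 1/16
  [-7/16, 15/16, -1/4] . (a_Y, a_Z, a_W) = 3/16
  [-1/8, -5/16, 13/16] . (a_Y, a_Z, a_W) = 1/8

Solving yields:
  a_Y = 449/1992
  a_Z = 263/664
  a_W = 679/1992

Starting state is Z, so the absorption probability is a_Z = 263/664.

Answer: 263/664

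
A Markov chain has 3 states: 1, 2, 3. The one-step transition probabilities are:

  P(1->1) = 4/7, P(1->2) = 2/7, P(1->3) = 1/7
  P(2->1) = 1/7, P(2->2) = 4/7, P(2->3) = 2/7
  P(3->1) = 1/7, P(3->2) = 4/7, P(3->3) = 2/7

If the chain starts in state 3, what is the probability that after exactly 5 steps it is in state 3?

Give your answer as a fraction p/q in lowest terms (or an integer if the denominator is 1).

Computing P^5 by repeated multiplication:
P^1 =
  1: [4/7, 2/7, 1/7]
  2: [1/7, 4/7, 2/7]
  3: [1/7, 4/7, 2/7]
P^2 =
  1: [19/49, 20/49, 10/49]
  2: [10/49, 26/49, 13/49]
  3: [10/49, 26/49, 13/49]
P^3 =
  1: [106/343, 158/343, 79/343]
  2: [79/343, 176/343, 88/343]
  3: [79/343, 176/343, 88/343]
P^4 =
  1: [661/2401, 1160/2401, 580/2401]
  2: [580/2401, 1214/2401, 607/2401]
  3: [580/2401, 1214/2401, 607/2401]
P^5 =
  1: [4384/16807, 8282/16807, 4141/16807]
  2: [4141/16807, 8444/16807, 4222/16807]
  3: [4141/16807, 8444/16807, 4222/16807]

(P^5)[3 -> 3] = 4222/16807

Answer: 4222/16807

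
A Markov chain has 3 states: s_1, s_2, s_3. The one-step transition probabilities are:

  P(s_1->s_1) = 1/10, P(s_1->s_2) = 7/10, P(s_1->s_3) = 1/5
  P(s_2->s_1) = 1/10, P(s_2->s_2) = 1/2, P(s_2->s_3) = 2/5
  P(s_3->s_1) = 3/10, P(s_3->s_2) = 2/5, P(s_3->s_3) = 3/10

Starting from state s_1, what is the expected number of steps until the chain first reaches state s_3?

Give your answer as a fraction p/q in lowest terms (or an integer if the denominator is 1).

Answer: 60/19

Derivation:
Let h_i = expected steps to first reach s_3 from state i.
Boundary: h_s_3 = 0.
First-step equations for the other states:
  h_s_1 = 1 + 1/10*h_s_1 + 7/10*h_s_2 + 1/5*h_s_3
  h_s_2 = 1 + 1/10*h_s_1 + 1/2*h_s_2 + 2/5*h_s_3

Substituting h_s_3 = 0 and rearranging gives the linear system (I - Q) h = 1:
  [9/10, -7/10] . (h_s_1, h_s_2) = 1
  [-1/10, 1/2] . (h_s_1, h_s_2) = 1

Solving yields:
  h_s_1 = 60/19
  h_s_2 = 50/19

Starting state is s_1, so the expected hitting time is h_s_1 = 60/19.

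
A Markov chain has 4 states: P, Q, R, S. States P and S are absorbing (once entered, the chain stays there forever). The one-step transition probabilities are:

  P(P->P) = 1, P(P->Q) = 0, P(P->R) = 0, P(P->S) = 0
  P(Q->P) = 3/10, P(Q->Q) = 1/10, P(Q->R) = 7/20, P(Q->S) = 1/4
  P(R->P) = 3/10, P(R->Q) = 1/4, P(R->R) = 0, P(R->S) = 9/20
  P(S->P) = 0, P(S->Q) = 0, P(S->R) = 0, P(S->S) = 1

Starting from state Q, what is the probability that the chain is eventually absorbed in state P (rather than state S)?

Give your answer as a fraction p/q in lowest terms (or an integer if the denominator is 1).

Let a_i = P(absorbed in P | start in state i).
Boundary conditions: a_P = 1, a_S = 0.
For each transient state i, a_i = sum_j P(i->j) * a_j:
  a_Q = 3/10*a_P + 1/10*a_Q + 7/20*a_R + 1/4*a_S
  a_R = 3/10*a_P + 1/4*a_Q + 0*a_R + 9/20*a_S

Substituting a_P = 1 and a_S = 0, rearrange to (I - Q) a = r where r[i] = P(i -> P):
  [9/10, -7/20] . (a_Q, a_R) = 3/10
  [-1/4, 1] . (a_Q, a_R) = 3/10

Solving yields:
  a_Q = 162/325
  a_R = 138/325

Starting state is Q, so the absorption probability is a_Q = 162/325.

Answer: 162/325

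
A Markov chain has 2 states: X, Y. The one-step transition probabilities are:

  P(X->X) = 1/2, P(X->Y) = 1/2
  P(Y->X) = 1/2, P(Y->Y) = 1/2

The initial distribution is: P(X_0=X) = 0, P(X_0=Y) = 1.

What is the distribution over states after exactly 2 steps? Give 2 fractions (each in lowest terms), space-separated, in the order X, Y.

Propagating the distribution step by step (d_{t+1} = d_t * P):
d_0 = (X=0, Y=1)
  d_1[X] = 0*1/2 + 1*1/2 = 1/2
  d_1[Y] = 0*1/2 + 1*1/2 = 1/2
d_1 = (X=1/2, Y=1/2)
  d_2[X] = 1/2*1/2 + 1/2*1/2 = 1/2
  d_2[Y] = 1/2*1/2 + 1/2*1/2 = 1/2
d_2 = (X=1/2, Y=1/2)

Answer: 1/2 1/2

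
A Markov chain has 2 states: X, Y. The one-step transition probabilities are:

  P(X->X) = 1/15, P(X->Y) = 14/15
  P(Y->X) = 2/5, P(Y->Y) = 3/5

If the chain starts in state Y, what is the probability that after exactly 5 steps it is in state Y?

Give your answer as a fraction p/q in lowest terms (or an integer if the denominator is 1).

Answer: 283/405

Derivation:
Computing P^5 by repeated multiplication:
P^1 =
  X: [1/15, 14/15]
  Y: [2/5, 3/5]
P^2 =
  X: [17/45, 28/45]
  Y: [4/15, 11/15]
P^3 =
  X: [37/135, 98/135]
  Y: [14/45, 31/45]
P^4 =
  X: [25/81, 56/81]
  Y: [8/27, 19/27]
P^5 =
  X: [361/1215, 854/1215]
  Y: [122/405, 283/405]

(P^5)[Y -> Y] = 283/405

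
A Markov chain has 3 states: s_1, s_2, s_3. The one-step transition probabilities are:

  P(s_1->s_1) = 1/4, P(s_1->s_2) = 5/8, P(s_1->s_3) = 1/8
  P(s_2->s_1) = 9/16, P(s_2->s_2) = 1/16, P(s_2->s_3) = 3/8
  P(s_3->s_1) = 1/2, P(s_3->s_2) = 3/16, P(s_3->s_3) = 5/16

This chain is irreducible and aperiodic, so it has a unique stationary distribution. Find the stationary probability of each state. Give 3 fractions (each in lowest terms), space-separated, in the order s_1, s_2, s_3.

The stationary distribution satisfies pi = pi * P, i.e.:
  pi_s_1 = 1/4*pi_s_1 + 9/16*pi_s_2 + 1/2*pi_s_3
  pi_s_2 = 5/8*pi_s_1 + 1/16*pi_s_2 + 3/16*pi_s_3
  pi_s_3 = 1/8*pi_s_1 + 3/8*pi_s_2 + 5/16*pi_s_3
with normalization: pi_s_1 + pi_s_2 + pi_s_3 = 1.

Using the first 2 balance equations plus normalization, the linear system A*pi = b is:
  [-3/4, 9/16, 1/2] . pi = 0
  [5/8, -15/16, 3/16] . pi = 0
  [1, 1, 1] . pi = 1

Solving yields:
  pi_s_1 = 147/353
  pi_s_2 = 116/353
  pi_s_3 = 90/353

Verification (pi * P):
  147/353*1/4 + 116/353*9/16 + 90/353*1/2 = 147/353 = pi_s_1  (ok)
  147/353*5/8 + 116/353*1/16 + 90/353*3/16 = 116/353 = pi_s_2  (ok)
  147/353*1/8 + 116/353*3/8 + 90/353*5/16 = 90/353 = pi_s_3  (ok)

Answer: 147/353 116/353 90/353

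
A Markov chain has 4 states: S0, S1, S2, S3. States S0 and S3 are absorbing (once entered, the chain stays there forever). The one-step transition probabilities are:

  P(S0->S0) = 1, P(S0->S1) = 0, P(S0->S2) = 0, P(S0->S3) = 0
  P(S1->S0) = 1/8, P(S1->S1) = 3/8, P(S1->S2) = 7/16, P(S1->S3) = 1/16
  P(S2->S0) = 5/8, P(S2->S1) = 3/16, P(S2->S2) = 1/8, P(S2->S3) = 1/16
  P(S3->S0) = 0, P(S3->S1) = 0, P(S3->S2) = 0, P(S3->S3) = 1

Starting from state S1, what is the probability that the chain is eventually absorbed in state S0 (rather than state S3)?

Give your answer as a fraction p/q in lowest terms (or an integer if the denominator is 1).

Let a_i = P(absorbed in S0 | start in state i).
Boundary conditions: a_S0 = 1, a_S3 = 0.
For each transient state i, a_i = sum_j P(i->j) * a_j:
  a_S1 = 1/8*a_S0 + 3/8*a_S1 + 7/16*a_S2 + 1/16*a_S3
  a_S2 = 5/8*a_S0 + 3/16*a_S1 + 1/8*a_S2 + 1/16*a_S3

Substituting a_S0 = 1 and a_S3 = 0, rearrange to (I - Q) a = r where r[i] = P(i -> S0):
  [5/8, -7/16] . (a_S1, a_S2) = 1/8
  [-3/16, 7/8] . (a_S1, a_S2) = 5/8

Solving yields:
  a_S1 = 14/17
  a_S2 = 106/119

Starting state is S1, so the absorption probability is a_S1 = 14/17.

Answer: 14/17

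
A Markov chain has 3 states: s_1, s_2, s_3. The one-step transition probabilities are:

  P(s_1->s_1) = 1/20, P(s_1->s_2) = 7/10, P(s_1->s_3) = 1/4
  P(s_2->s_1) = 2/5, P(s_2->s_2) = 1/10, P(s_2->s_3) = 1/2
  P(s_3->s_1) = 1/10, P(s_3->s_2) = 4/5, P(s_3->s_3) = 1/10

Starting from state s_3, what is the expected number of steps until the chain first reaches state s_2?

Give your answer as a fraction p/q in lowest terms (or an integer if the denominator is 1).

Answer: 105/83

Derivation:
Let h_i = expected steps to first reach s_2 from state i.
Boundary: h_s_2 = 0.
First-step equations for the other states:
  h_s_1 = 1 + 1/20*h_s_1 + 7/10*h_s_2 + 1/4*h_s_3
  h_s_3 = 1 + 1/10*h_s_1 + 4/5*h_s_2 + 1/10*h_s_3

Substituting h_s_2 = 0 and rearranging gives the linear system (I - Q) h = 1:
  [19/20, -1/4] . (h_s_1, h_s_3) = 1
  [-1/10, 9/10] . (h_s_1, h_s_3) = 1

Solving yields:
  h_s_1 = 115/83
  h_s_3 = 105/83

Starting state is s_3, so the expected hitting time is h_s_3 = 105/83.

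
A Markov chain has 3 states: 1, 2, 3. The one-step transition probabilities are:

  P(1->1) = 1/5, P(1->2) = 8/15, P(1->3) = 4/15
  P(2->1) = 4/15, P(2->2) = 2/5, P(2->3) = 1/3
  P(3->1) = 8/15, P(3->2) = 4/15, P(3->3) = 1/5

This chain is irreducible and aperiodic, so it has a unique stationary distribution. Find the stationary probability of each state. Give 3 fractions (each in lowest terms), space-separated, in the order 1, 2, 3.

The stationary distribution satisfies pi = pi * P, i.e.:
  pi_1 = 1/5*pi_1 + 4/15*pi_2 + 8/15*pi_3
  pi_2 = 8/15*pi_1 + 2/5*pi_2 + 4/15*pi_3
  pi_3 = 4/15*pi_1 + 1/3*pi_2 + 1/5*pi_3
with normalization: pi_1 + pi_2 + pi_3 = 1.

Using the first 2 balance equations plus normalization, the linear system A*pi = b is:
  [-4/5, 4/15, 8/15] . pi = 0
  [8/15, -3/5, 4/15] . pi = 0
  [1, 1, 1] . pi = 1

Solving yields:
  pi_1 = 22/69
  pi_2 = 28/69
  pi_3 = 19/69

Verification (pi * P):
  22/69*1/5 + 28/69*4/15 + 19/69*8/15 = 22/69 = pi_1  (ok)
  22/69*8/15 + 28/69*2/5 + 19/69*4/15 = 28/69 = pi_2  (ok)
  22/69*4/15 + 28/69*1/3 + 19/69*1/5 = 19/69 = pi_3  (ok)

Answer: 22/69 28/69 19/69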